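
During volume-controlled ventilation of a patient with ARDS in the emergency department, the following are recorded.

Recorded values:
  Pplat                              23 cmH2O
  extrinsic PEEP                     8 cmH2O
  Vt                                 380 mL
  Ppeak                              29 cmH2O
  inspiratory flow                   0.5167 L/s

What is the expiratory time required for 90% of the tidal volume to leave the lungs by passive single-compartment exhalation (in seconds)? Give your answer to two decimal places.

0.68

R = (PIP − Pplat)/V̇ = (29 − 23) / 0.5167 = 6.0/0.5167 = 11.612 cmH2O·s/L.
C = Vt/(Pplat − PEEP) = 380.0 / (23 − 8) = 380.0/15.0 = 25.333 mL/cmH2O.
τ = R × C = 11.612 × 0.02533 L/cmH2O = 0.2941 s.
t = −τ·ln(1 − 0.90) = −0.2941·ln(0.1) = 0.6772 s.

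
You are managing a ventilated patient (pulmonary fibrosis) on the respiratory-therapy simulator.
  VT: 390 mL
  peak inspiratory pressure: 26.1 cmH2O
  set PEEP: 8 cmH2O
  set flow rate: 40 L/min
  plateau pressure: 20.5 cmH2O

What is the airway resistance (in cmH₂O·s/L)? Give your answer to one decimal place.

8.4

Flow: 40 L/min ÷ 60 = 0.6667 L/s.
Raw = (PIP − Pplat) / flow = (26.1 − 20.5) / 0.6667 = 5.6 / 0.6667 = 8.4 cmH2O·s/L.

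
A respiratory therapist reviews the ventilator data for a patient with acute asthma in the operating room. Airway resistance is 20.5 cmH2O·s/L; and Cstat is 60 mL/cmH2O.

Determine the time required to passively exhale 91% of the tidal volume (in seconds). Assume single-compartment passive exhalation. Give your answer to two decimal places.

2.96

τ = R × C = 20.5 × 60 mL/cmH2O = 20.5 × 0.060 L/cmH2O = 1.23 s.
Exhaled fraction f = 1 − e^(−t/τ) → t = −τ·ln(1 − f) = −1.23·ln(0.09) = 2.962 s.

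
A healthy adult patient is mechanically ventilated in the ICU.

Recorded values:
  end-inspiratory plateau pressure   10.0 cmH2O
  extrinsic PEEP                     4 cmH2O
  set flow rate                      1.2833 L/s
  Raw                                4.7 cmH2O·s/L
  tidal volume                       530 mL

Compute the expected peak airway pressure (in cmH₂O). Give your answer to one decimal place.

16.0

PIP = Pplat + Raw × flow = 10.0 + 4.7 × 1.2833 = 10.0 + 6.032 = 16.032 cmH2O.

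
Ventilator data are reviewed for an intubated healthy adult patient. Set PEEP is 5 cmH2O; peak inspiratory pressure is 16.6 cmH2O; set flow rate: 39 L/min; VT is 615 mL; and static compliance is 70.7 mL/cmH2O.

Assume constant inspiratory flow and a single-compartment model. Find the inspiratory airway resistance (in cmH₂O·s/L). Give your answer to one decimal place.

4.5

Flow: 39 L/min ÷ 60 = 0.65 L/s.
Equation of motion (constant flow): PIP = Vt/C + R·V̇ + PEEP.
R·V̇ = PIP − Vt/C − PEEP = 16.6 − 615/70.7 − 5 = 16.6 − 8.699 − 5 = 2.901 cmH2O.
R = 2.901 / 0.65 = 4.463 cmH2O·s/L.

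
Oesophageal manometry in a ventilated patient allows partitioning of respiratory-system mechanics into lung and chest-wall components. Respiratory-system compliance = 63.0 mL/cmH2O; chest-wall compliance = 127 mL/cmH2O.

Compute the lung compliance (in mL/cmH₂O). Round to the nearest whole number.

1/CL = 1/Crs − 1/Ccw.
1/CL = 1/63.0 − 1/127 = 0.007999.
CL = 125.02 mL/cmH2O.

125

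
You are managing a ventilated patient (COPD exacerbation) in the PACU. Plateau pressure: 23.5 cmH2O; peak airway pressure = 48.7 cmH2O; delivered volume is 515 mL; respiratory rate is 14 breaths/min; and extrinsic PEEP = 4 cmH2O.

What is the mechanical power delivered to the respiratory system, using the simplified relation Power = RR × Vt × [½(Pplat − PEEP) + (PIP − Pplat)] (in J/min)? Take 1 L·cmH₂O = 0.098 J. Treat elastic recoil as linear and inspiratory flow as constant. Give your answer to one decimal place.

24.7

Per-breath work = Vt × [½(Pplat−PEEP) + (PIP−Pplat)] = 0.515 × [0.5×19.5 + 25.2] = 0.515 × 34.95 = 17.999 L·cmH2O.
Power = 14 × 17.999 = 251.99 L·cmH2O/min.
× 0.098 J/(L·cmH2O) → 24.695 J/min.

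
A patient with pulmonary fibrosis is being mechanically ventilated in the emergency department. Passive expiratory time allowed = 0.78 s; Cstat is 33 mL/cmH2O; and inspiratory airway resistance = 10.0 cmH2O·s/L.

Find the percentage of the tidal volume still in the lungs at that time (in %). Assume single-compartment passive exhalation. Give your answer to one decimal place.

τ = R × C = 10.0 × 33 mL/cmH2O = 10.0 × 0.033 L/cmH2O = 0.33 s.
Passive exhalation: V(t)/V₀ = e^(−t/τ) = e^(−0.78/0.33) = 0.09408.
Fraction remaining = 0.09408 → 9.408%.

9.4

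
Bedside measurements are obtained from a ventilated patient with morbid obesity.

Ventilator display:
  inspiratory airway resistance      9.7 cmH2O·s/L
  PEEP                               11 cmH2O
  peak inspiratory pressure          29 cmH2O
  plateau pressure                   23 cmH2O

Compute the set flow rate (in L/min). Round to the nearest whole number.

flow = (PIP − Pplat) / Raw = (29 − 23) / 9.7 = 0.6186 L/s × 60 = 37.116 L/min.

37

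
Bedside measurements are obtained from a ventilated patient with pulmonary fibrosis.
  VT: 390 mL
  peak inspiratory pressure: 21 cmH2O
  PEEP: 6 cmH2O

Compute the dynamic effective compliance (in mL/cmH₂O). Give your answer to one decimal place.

Dynamic compliance = Vt / (PIP − PEEP) = 390 / (21 − 6) = 390 / 15.0 = 26.0 mL/cmH2O.

26.0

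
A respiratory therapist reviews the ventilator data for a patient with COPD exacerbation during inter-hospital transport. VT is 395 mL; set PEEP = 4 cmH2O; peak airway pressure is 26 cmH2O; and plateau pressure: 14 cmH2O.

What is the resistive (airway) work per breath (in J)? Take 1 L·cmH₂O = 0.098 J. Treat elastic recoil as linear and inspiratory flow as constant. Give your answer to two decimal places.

With constant inspiratory flow the resistive pressure is constant at PIP − Pplat = 26 − 14 = 12.0 cmH2O, so resistive work = 12.0 × 0.395 = 4.74 L·cmH2O.
× 0.098 J/(L·cmH2O) → 0.4645 J.

0.46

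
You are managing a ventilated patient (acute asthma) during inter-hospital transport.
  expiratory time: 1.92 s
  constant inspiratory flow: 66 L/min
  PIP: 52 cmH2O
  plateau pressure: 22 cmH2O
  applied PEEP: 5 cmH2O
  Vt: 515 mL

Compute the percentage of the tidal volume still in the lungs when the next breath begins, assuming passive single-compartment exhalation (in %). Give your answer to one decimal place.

9.8

Flow: 66 L/min ÷ 60 = 1.1 L/s.
R = (PIP − Pplat)/V̇ = (52 − 22) / 1.1 = 30.0/1.1 = 27.273 cmH2O·s/L.
C = Vt/(Pplat − PEEP) = 515.0 / (22 − 5) = 515.0/17.0 = 30.294 mL/cmH2O.
τ = R × C = 27.273 × 0.03029 L/cmH2O = 0.8261 s.
Fraction remaining at end-expiration = e^(−Te/τ) = e^(−1.92/0.8261) = 0.09786 → 9.786%.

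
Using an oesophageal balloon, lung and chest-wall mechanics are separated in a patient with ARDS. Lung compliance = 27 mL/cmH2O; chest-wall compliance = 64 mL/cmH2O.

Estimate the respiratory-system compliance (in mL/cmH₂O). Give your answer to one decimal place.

19.0

Lung and chest wall are elastances in series: 1/Crs = 1/CL + 1/Ccw.
1/Crs = 1/27 + 1/64 = 0.05266.
Crs = 18.99 mL/cmH2O.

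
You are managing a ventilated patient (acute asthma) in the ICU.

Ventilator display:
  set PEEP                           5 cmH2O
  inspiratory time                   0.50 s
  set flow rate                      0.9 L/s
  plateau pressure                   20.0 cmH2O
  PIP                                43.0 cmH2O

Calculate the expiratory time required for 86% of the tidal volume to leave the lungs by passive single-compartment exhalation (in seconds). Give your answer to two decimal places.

Vt = flow × Ti = 0.9 L/s × 0.50 s × 1000 mL/L = 450.0 mL.
R = (PIP − Pplat)/V̇ = (43.0 − 20.0) / 0.9 = 23.0/0.9 = 25.556 cmH2O·s/L.
C = Vt/(Pplat − PEEP) = 450.0 / (20.0 − 5) = 450.0/15.0 = 30.0 mL/cmH2O.
τ = R × C = 25.556 × 0.03 L/cmH2O = 0.7667 s.
t = −τ·ln(1 − 0.86) = −0.7667·ln(0.14) = 1.507 s.

1.51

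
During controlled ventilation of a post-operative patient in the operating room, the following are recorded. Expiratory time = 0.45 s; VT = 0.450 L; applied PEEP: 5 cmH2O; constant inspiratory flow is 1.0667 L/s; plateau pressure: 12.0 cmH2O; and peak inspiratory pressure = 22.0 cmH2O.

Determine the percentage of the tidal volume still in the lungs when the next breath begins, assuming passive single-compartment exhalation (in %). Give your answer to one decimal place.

R = (PIP − Pplat)/V̇ = (22.0 − 12.0) / 1.0667 = 10.0/1.0667 = 9.375 cmH2O·s/L.
C = Vt/(Pplat − PEEP) = 450.0 / (12.0 − 5) = 450.0/7.0 = 64.286 mL/cmH2O.
τ = R × C = 9.375 × 0.06429 L/cmH2O = 0.6027 s.
Fraction remaining at end-expiration = e^(−Te/τ) = e^(−0.45/0.6027) = 0.474 → 47.4%.

47.4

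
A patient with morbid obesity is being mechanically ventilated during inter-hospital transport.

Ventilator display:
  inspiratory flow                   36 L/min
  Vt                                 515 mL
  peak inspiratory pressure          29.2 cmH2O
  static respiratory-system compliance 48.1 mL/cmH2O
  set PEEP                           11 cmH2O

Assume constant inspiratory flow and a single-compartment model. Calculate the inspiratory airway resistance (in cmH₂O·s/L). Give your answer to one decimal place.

12.5

Flow: 36 L/min ÷ 60 = 0.6 L/s.
Equation of motion (constant flow): PIP = Vt/C + R·V̇ + PEEP.
R·V̇ = PIP − Vt/C − PEEP = 29.2 − 515/48.1 − 11 = 29.2 − 10.707 − 11 = 7.493 cmH2O.
R = 7.493 / 0.6 = 12.488 cmH2O·s/L.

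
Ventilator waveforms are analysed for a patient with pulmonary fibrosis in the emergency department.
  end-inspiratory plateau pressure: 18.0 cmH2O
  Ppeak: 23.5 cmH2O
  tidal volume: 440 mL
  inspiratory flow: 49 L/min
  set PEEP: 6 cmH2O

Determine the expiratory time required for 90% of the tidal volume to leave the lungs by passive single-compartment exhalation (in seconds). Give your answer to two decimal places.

Flow: 49 L/min ÷ 60 = 0.8167 L/s.
R = (PIP − Pplat)/V̇ = (23.5 − 18.0) / 0.8167 = 5.5/0.8167 = 6.734 cmH2O·s/L.
C = Vt/(Pplat − PEEP) = 440.0 / (18.0 − 6) = 440.0/12.0 = 36.667 mL/cmH2O.
τ = R × C = 6.734 × 0.03667 L/cmH2O = 0.2469 s.
t = −τ·ln(1 − 0.90) = −0.2469·ln(0.1) = 0.5685 s.

0.57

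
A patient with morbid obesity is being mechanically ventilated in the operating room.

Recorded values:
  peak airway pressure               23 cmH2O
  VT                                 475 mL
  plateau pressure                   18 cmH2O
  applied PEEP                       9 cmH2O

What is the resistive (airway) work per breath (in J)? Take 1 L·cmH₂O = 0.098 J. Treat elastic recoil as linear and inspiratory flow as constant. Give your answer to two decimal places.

0.23

With constant inspiratory flow the resistive pressure is constant at PIP − Pplat = 23 − 18 = 5.0 cmH2O, so resistive work = 5.0 × 0.475 = 2.375 L·cmH2O.
× 0.098 J/(L·cmH2O) → 0.2328 J.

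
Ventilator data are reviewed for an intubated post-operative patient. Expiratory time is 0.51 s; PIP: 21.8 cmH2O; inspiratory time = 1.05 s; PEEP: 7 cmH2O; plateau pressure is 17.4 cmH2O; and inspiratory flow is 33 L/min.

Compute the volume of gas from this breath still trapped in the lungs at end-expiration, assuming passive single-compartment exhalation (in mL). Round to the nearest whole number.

183

Flow: 33 L/min ÷ 60 = 0.55 L/s.
Vt = flow × Ti = 0.55 L/s × 1.05 s × 1000 mL/L = 577.5 mL.
R = (PIP − Pplat)/V̇ = (21.8 − 17.4) / 0.55 = 4.4/0.55 = 8.0 cmH2O·s/L.
C = Vt/(Pplat − PEEP) = 577.5 / (17.4 − 7) = 577.5/10.4 = 55.529 mL/cmH2O.
τ = R × C = 8.0 × 0.05553 L/cmH2O = 0.4442 s.
Fraction remaining = e^(−Te/τ) = e^(−0.51/0.4442) = 0.3172.
Trapped volume = 577.5 × 0.3172 = 183.18 mL.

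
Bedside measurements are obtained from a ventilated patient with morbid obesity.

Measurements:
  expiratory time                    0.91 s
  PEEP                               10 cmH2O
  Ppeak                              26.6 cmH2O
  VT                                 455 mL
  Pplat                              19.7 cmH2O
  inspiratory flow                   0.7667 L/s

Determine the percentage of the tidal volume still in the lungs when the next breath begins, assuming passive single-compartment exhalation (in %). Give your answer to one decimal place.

11.6

R = (PIP − Pplat)/V̇ = (26.6 − 19.7) / 0.7667 = 6.9/0.7667 = 9.0 cmH2O·s/L.
C = Vt/(Pplat − PEEP) = 455.0 / (19.7 − 10) = 455.0/9.7 = 46.907 mL/cmH2O.
τ = R × C = 9.0 × 0.04691 L/cmH2O = 0.4222 s.
Fraction remaining at end-expiration = e^(−Te/τ) = e^(−0.91/0.4222) = 0.1159 → 11.59%.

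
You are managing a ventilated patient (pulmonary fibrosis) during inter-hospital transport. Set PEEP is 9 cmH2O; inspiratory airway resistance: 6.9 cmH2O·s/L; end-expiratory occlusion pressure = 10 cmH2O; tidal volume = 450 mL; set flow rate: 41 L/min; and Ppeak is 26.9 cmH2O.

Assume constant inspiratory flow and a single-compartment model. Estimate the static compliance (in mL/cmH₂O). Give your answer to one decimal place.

36.9

Flow: 41 L/min ÷ 60 = 0.6833 L/s.
Total PEEP = 10 cmH2O (set 9 + intrinsic 1); this is the baseline alveolar pressure.
Equation of motion (constant flow): PIP = Vt/C + R·V̇ + PEEP.
Vt/C = PIP − R·V̇ − PEEP = 26.9 − 6.9×0.6833 − 10 = 26.9 − 4.715 − 10 = 12.185 cmH2O.
C = Vt / 12.185 = 450 / 12.185 = 36.931 mL/cmH2O.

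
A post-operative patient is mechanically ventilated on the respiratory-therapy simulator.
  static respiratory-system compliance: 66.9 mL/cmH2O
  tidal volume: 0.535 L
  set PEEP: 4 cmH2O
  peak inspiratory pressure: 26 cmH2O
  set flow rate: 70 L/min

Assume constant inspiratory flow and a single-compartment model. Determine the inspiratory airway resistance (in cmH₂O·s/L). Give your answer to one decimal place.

12.0

Flow: 70 L/min ÷ 60 = 1.1667 L/s.
Equation of motion (constant flow): PIP = Vt/C + R·V̇ + PEEP.
R·V̇ = PIP − Vt/C − PEEP = 26 − 535/66.9 − 4 = 26 − 7.997 − 4 = 14.003 cmH2O.
R = 14.003 / 1.1667 = 12.002 cmH2O·s/L.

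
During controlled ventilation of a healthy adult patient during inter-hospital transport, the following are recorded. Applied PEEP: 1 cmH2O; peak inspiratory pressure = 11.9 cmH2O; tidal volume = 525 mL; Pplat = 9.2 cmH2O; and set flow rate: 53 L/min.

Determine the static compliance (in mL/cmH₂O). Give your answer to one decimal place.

64.0

Cstat = Vt / (Pplat − PEEP) = 525 / (9.2 − 1) = 525 / 8.2 = 64.024 mL/cmH2O.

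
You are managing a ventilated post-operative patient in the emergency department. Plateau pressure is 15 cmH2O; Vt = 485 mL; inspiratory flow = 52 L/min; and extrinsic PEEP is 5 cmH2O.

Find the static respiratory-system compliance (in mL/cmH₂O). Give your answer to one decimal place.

48.5

Cstat = Vt / (Pplat − PEEP) = 485 / (15 − 5) = 485 / 10.0 = 48.5 mL/cmH2O.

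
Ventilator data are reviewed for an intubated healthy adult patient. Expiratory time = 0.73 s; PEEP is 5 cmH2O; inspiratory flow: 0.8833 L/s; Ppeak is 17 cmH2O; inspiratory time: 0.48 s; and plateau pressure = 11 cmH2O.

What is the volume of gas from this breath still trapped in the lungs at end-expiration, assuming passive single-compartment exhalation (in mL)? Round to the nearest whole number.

93

Vt = flow × Ti = 0.8833 L/s × 0.48 s × 1000 mL/L = 423.98 mL.
R = (PIP − Pplat)/V̇ = (17 − 11) / 0.8833 = 6.0/0.8833 = 6.793 cmH2O·s/L.
C = Vt/(Pplat − PEEP) = 423.98 / (11 − 5) = 423.98/6.0 = 70.663 mL/cmH2O.
τ = R × C = 6.793 × 0.07066 L/cmH2O = 0.48 s.
Fraction remaining = e^(−Te/τ) = e^(−0.73/0.48) = 0.2185.
Trapped volume = 423.98 × 0.2185 = 92.64 mL.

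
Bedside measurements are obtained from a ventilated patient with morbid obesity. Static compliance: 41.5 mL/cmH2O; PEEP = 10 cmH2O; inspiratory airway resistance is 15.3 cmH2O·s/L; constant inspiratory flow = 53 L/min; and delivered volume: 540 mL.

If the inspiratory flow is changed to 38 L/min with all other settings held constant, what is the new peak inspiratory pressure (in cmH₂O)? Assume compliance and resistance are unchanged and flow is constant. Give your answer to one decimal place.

Flow: 53 L/min ÷ 60 = 0.8833 L/s.
New flow: 38 L/min ÷ 60 = 0.6333 L/s.
PIP = Vt/C + R·V̇ + PEEP (constant-flow equation of motion).
Only the resistive term changes: ΔPIP = R × ΔV̇ = 15.3 × (0.6333 − 0.8833) = 15.3 × -0.25 = -3.825 cmH2O.
Original PIP = 540/41.5 + 15.3×0.8833 + 10 = 36.527 cmH2O; new PIP = 36.527 + (-3.825) = 32.702 cmH2O.

32.7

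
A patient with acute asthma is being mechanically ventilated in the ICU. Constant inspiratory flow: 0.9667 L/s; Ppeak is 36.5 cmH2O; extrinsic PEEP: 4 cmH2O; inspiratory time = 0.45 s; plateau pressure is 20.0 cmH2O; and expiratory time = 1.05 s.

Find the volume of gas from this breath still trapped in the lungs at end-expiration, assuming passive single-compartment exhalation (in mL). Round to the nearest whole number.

Vt = flow × Ti = 0.9667 L/s × 0.45 s × 1000 mL/L = 435.02 mL.
R = (PIP − Pplat)/V̇ = (36.5 − 20.0) / 0.9667 = 16.5/0.9667 = 17.068 cmH2O·s/L.
C = Vt/(Pplat − PEEP) = 435.02 / (20.0 − 4) = 435.02/16.0 = 27.189 mL/cmH2O.
τ = R × C = 17.068 × 0.02719 L/cmH2O = 0.4641 s.
Fraction remaining = e^(−Te/τ) = e^(−1.05/0.4641) = 0.1041.
Trapped volume = 435.02 × 0.1041 = 45.286 mL.

45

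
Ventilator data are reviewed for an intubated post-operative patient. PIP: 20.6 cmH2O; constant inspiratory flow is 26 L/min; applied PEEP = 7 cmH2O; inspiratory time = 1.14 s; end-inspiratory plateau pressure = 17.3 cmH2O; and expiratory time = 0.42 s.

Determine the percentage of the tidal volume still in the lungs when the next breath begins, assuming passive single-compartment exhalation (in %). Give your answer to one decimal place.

Flow: 26 L/min ÷ 60 = 0.4333 L/s.
Vt = flow × Ti = 0.4333 L/s × 1.14 s × 1000 mL/L = 493.96 mL.
R = (PIP − Pplat)/V̇ = (20.6 − 17.3) / 0.4333 = 3.3/0.4333 = 7.616 cmH2O·s/L.
C = Vt/(Pplat − PEEP) = 493.96 / (17.3 − 7) = 493.96/10.3 = 47.957 mL/cmH2O.
τ = R × C = 7.616 × 0.04796 L/cmH2O = 0.3653 s.
Fraction remaining at end-expiration = e^(−Te/τ) = e^(−0.42/0.3653) = 0.3167 → 31.67%.

31.7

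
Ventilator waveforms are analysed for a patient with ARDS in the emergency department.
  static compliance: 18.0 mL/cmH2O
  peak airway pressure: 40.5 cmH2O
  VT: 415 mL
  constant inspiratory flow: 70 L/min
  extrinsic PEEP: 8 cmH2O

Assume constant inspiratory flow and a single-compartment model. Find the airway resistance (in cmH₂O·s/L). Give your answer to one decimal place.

8.1

Flow: 70 L/min ÷ 60 = 1.1667 L/s.
Equation of motion (constant flow): PIP = Vt/C + R·V̇ + PEEP.
R·V̇ = PIP − Vt/C − PEEP = 40.5 − 415/18.0 − 8 = 40.5 − 23.056 − 8 = 9.444 cmH2O.
R = 9.444 / 1.1667 = 8.095 cmH2O·s/L.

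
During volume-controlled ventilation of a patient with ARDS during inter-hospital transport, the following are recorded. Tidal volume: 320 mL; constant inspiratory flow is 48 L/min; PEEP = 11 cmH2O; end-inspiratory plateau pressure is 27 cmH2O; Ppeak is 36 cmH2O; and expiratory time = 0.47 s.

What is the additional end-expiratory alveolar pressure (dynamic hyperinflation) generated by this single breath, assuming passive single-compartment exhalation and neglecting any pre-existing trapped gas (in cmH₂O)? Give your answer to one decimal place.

2.0

Flow: 48 L/min ÷ 60 = 0.8 L/s.
R = (PIP − Pplat)/V̇ = (36 − 27) / 0.8 = 9.0/0.8 = 11.25 cmH2O·s/L.
C = Vt/(Pplat − PEEP) = 320.0 / (27 − 11) = 320.0/16.0 = 20.0 mL/cmH2O.
τ = R × C = 11.25 × 0.02 L/cmH2O = 0.225 s.
Fraction remaining = e^(−Te/τ) = e^(−0.47/0.225) = 0.1238; trapped volume = 320.0 × 0.1238 = 39.616 mL.
Additional alveolar pressure from trapping ≈ V_trapped / C = 39.616 / 20.0 = 1.981 cmH2O.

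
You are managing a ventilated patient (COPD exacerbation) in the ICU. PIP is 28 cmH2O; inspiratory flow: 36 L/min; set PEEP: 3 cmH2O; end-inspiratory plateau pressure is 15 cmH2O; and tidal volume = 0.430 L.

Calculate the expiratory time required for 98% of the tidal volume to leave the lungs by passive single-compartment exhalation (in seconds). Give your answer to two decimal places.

Flow: 36 L/min ÷ 60 = 0.6 L/s.
R = (PIP − Pplat)/V̇ = (28 − 15) / 0.6 = 13.0/0.6 = 21.667 cmH2O·s/L.
C = Vt/(Pplat − PEEP) = 430.0 / (15 − 3) = 430.0/12.0 = 35.833 mL/cmH2O.
τ = R × C = 21.667 × 0.03583 L/cmH2O = 0.7763 s.
t = −τ·ln(1 − 0.98) = −0.7763·ln(0.02) = 3.037 s.

3.04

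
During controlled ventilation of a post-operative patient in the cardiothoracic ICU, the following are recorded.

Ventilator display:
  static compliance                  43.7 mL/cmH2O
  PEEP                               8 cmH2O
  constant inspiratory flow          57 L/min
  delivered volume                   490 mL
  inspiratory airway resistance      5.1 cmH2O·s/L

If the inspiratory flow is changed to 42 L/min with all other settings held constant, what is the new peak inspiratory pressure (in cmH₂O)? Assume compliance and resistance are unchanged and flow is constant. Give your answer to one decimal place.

Flow: 57 L/min ÷ 60 = 0.95 L/s.
New flow: 42 L/min ÷ 60 = 0.7 L/s.
PIP = Vt/C + R·V̇ + PEEP (constant-flow equation of motion).
Only the resistive term changes: ΔPIP = R × ΔV̇ = 5.1 × (0.7 − 0.95) = 5.1 × -0.25 = -1.275 cmH2O.
Original PIP = 490/43.7 + 5.1×0.95 + 8 = 24.058 cmH2O; new PIP = 24.058 + (-1.275) = 22.783 cmH2O.

22.8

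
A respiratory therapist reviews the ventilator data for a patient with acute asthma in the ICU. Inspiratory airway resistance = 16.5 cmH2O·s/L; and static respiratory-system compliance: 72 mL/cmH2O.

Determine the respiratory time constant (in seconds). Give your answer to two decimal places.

τ = R × C = 16.5 × 72 mL/cmH2O = 16.5 × 0.072 L/cmH2O = 1.188 s.

1.19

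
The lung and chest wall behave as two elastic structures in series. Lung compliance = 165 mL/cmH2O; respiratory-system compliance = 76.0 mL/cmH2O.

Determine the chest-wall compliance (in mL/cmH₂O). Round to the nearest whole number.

141

1/Ccw = 1/Crs − 1/CL.
1/Ccw = 1/76.0 − 1/165 = 0.007097.
Ccw = 140.9 mL/cmH2O.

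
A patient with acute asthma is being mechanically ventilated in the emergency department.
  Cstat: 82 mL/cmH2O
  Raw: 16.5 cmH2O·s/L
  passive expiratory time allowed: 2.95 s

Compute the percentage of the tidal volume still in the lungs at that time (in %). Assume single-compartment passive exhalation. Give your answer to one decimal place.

11.3

τ = R × C = 16.5 × 82 mL/cmH2O = 16.5 × 0.082 L/cmH2O = 1.353 s.
Passive exhalation: V(t)/V₀ = e^(−t/τ) = e^(−2.95/1.353) = 0.113.
Fraction remaining = 0.113 → 11.3%.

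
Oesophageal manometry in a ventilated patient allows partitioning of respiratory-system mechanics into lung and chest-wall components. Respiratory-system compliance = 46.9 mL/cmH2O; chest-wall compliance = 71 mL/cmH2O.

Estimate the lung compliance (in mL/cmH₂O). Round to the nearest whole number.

138

1/CL = 1/Crs − 1/Ccw.
1/CL = 1/46.9 − 1/71 = 0.007237.
CL = 138.18 mL/cmH2O.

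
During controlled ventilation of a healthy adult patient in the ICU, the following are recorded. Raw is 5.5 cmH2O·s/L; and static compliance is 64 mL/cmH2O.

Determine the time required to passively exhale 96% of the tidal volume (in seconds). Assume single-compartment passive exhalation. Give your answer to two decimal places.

1.13

τ = R × C = 5.5 × 64 mL/cmH2O = 5.5 × 0.064 L/cmH2O = 0.352 s.
Exhaled fraction f = 1 − e^(−t/τ) → t = −τ·ln(1 − f) = −0.352·ln(0.04) = 1.133 s.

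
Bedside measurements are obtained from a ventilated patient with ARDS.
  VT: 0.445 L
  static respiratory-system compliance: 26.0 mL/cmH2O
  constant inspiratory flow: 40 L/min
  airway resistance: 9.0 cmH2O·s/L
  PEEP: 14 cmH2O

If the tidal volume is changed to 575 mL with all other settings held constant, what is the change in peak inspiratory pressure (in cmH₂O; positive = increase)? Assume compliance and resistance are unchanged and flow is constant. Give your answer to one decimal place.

PIP = Vt/C + R·V̇ + PEEP (constant-flow equation of motion).
Only the elastic term changes: ΔPIP = ΔVt / C = (575 − 445) / 26.0 = 5.0 cmH2O.

5.0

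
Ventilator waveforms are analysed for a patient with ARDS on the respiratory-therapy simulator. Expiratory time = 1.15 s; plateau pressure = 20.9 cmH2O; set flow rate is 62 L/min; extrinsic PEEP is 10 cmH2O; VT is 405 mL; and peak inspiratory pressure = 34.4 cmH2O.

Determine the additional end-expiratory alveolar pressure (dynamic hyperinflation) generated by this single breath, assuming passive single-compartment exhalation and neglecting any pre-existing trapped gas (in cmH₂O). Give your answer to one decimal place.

Flow: 62 L/min ÷ 60 = 1.0333 L/s.
R = (PIP − Pplat)/V̇ = (34.4 − 20.9) / 1.0333 = 13.5/1.0333 = 13.065 cmH2O·s/L.
C = Vt/(Pplat − PEEP) = 405.0 / (20.9 − 10) = 405.0/10.9 = 37.156 mL/cmH2O.
τ = R × C = 13.065 × 0.03716 L/cmH2O = 0.4855 s.
Fraction remaining = e^(−Te/τ) = e^(−1.15/0.4855) = 0.0936; trapped volume = 405.0 × 0.0936 = 37.908 mL.
Additional alveolar pressure from trapping ≈ V_trapped / C = 37.908 / 37.156 = 1.02 cmH2O.

1.0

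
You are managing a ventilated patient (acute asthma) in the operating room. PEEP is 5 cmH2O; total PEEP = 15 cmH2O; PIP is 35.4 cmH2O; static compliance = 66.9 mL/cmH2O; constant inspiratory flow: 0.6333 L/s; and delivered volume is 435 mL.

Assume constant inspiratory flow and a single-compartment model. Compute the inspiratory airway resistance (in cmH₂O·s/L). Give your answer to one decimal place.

21.9

Total PEEP = 15 cmH2O (set 5 + intrinsic 10); this is the baseline alveolar pressure.
Equation of motion (constant flow): PIP = Vt/C + R·V̇ + PEEP.
R·V̇ = PIP − Vt/C − PEEP = 35.4 − 435/66.9 − 15 = 35.4 − 6.502 − 15 = 13.898 cmH2O.
R = 13.898 / 0.6333 = 21.945 cmH2O·s/L.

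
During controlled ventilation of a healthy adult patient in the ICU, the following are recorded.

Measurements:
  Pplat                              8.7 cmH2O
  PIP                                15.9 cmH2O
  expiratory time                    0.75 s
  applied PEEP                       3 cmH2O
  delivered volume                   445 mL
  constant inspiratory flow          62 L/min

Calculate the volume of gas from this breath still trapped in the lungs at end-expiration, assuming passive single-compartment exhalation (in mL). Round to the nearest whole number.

Flow: 62 L/min ÷ 60 = 1.0333 L/s.
R = (PIP − Pplat)/V̇ = (15.9 − 8.7) / 1.0333 = 7.2/1.0333 = 6.968 cmH2O·s/L.
C = Vt/(Pplat − PEEP) = 445.0 / (8.7 − 3) = 445.0/5.7 = 78.07 mL/cmH2O.
τ = R × C = 6.968 × 0.07807 L/cmH2O = 0.544 s.
Fraction remaining = e^(−Te/τ) = e^(−0.75/0.544) = 0.2519.
Trapped volume = 445.0 × 0.2519 = 112.1 mL.

112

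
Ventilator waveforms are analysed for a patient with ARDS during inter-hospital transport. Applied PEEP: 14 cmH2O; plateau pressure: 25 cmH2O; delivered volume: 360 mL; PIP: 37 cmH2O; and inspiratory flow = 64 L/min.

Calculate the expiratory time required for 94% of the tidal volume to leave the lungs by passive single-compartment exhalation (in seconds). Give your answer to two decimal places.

Flow: 64 L/min ÷ 60 = 1.0667 L/s.
R = (PIP − Pplat)/V̇ = (37 − 25) / 1.0667 = 12.0/1.0667 = 11.25 cmH2O·s/L.
C = Vt/(Pplat − PEEP) = 360.0 / (25 − 14) = 360.0/11.0 = 32.727 mL/cmH2O.
τ = R × C = 11.25 × 0.03273 L/cmH2O = 0.3682 s.
t = −τ·ln(1 − 0.94) = −0.3682·ln(0.06) = 1.036 s.

1.04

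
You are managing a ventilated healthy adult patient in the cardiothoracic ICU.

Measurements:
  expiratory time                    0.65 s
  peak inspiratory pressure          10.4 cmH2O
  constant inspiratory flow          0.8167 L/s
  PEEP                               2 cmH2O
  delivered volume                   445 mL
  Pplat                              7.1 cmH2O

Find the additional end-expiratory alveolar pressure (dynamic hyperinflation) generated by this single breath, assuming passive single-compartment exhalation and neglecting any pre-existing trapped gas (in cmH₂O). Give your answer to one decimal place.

0.8

R = (PIP − Pplat)/V̇ = (10.4 − 7.1) / 0.8167 = 3.3/0.8167 = 4.041 cmH2O·s/L.
C = Vt/(Pplat − PEEP) = 445.0 / (7.1 − 2) = 445.0/5.1 = 87.255 mL/cmH2O.
τ = R × C = 4.041 × 0.08726 L/cmH2O = 0.3526 s.
Fraction remaining = e^(−Te/τ) = e^(−0.65/0.3526) = 0.1583; trapped volume = 445.0 × 0.1583 = 70.444 mL.
Additional alveolar pressure from trapping ≈ V_trapped / C = 70.444 / 87.255 = 0.8073 cmH2O.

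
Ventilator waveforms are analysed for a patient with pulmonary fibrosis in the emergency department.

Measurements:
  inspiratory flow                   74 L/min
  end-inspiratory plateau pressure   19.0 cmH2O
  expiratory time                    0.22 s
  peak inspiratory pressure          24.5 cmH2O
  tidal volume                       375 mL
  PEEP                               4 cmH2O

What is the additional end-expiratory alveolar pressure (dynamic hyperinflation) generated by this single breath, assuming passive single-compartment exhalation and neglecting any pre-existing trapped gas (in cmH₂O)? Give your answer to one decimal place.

2.1

Flow: 74 L/min ÷ 60 = 1.2333 L/s.
R = (PIP − Pplat)/V̇ = (24.5 − 19.0) / 1.2333 = 5.5/1.2333 = 4.46 cmH2O·s/L.
C = Vt/(Pplat − PEEP) = 375.0 / (19.0 − 4) = 375.0/15.0 = 25.0 mL/cmH2O.
τ = R × C = 4.46 × 0.025 L/cmH2O = 0.1115 s.
Fraction remaining = e^(−Te/τ) = e^(−0.22/0.1115) = 0.139; trapped volume = 375.0 × 0.139 = 52.125 mL.
Additional alveolar pressure from trapping ≈ V_trapped / C = 52.125 / 25.0 = 2.085 cmH2O.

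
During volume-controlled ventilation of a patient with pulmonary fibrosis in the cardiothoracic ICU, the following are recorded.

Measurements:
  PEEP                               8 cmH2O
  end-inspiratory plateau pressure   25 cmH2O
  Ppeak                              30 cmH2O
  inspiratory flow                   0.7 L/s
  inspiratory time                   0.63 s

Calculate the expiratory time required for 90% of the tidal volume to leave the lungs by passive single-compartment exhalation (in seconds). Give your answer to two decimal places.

0.43

Vt = flow × Ti = 0.7 L/s × 0.63 s × 1000 mL/L = 441.0 mL.
R = (PIP − Pplat)/V̇ = (30 − 25) / 0.7 = 5.0/0.7 = 7.143 cmH2O·s/L.
C = Vt/(Pplat − PEEP) = 441.0 / (25 − 8) = 441.0/17.0 = 25.941 mL/cmH2O.
τ = R × C = 7.143 × 0.02594 L/cmH2O = 0.1853 s.
t = −τ·ln(1 − 0.90) = −0.1853·ln(0.1) = 0.4267 s.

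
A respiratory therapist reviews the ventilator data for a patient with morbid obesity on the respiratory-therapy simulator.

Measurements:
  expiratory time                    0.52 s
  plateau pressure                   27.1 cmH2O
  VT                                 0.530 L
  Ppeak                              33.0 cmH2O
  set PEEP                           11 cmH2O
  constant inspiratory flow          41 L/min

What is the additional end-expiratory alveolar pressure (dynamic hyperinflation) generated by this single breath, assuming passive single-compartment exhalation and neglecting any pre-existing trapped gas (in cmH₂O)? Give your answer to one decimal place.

2.6

Flow: 41 L/min ÷ 60 = 0.6833 L/s.
R = (PIP − Pplat)/V̇ = (33.0 − 27.1) / 0.6833 = 5.9/0.6833 = 8.635 cmH2O·s/L.
C = Vt/(Pplat − PEEP) = 530.0 / (27.1 − 11) = 530.0/16.1 = 32.919 mL/cmH2O.
τ = R × C = 8.635 × 0.03292 L/cmH2O = 0.2843 s.
Fraction remaining = e^(−Te/τ) = e^(−0.52/0.2843) = 0.1606; trapped volume = 530.0 × 0.1606 = 85.118 mL.
Additional alveolar pressure from trapping ≈ V_trapped / C = 85.118 / 32.919 = 2.586 cmH2O.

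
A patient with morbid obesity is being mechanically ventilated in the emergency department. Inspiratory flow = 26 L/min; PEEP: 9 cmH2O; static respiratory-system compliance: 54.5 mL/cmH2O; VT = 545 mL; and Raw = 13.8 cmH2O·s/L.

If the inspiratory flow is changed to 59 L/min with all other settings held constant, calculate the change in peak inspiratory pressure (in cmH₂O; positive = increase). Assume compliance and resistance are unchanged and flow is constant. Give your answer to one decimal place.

Flow: 26 L/min ÷ 60 = 0.4333 L/s.
New flow: 59 L/min ÷ 60 = 0.9833 L/s.
PIP = Vt/C + R·V̇ + PEEP (constant-flow equation of motion).
Only the resistive term changes: ΔPIP = R × ΔV̇ = 13.8 × (0.9833 − 0.4333) = 13.8 × 0.55 = 7.59 cmH2O.

7.6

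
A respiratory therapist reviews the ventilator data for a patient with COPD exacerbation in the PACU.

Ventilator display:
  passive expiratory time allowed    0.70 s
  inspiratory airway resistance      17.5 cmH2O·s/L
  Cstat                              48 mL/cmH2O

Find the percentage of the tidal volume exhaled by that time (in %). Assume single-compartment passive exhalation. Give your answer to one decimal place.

56.5

τ = R × C = 17.5 × 48 mL/cmH2O = 17.5 × 0.048 L/cmH2O = 0.84 s.
Passive exhalation: V(t)/V₀ = e^(−t/τ) = e^(−0.70/0.84) = 0.4346.
Fraction exhaled = 1 − 0.4346 = 0.5654 → 56.54%.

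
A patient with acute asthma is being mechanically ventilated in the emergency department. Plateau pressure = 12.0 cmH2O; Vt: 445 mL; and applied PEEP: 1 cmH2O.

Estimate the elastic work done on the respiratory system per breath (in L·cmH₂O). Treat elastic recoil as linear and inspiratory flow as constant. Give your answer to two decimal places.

2.45

Elastic work ≈ ½ × (Pplat − PEEP) × Vt = 0.5 × (12.0 − 1) × 0.445 L = 0.5 × 11.0 × 0.445 = 2.448 L·cmH2O.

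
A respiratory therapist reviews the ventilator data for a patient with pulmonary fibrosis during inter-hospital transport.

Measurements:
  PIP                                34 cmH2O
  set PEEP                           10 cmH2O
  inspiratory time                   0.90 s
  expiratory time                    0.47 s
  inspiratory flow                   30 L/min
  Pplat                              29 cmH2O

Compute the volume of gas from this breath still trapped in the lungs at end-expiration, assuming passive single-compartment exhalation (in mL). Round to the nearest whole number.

62

Flow: 30 L/min ÷ 60 = 0.5 L/s.
Vt = flow × Ti = 0.5 L/s × 0.90 s × 1000 mL/L = 450.0 mL.
R = (PIP − Pplat)/V̇ = (34 − 29) / 0.5 = 5.0/0.5 = 10.0 cmH2O·s/L.
C = Vt/(Pplat − PEEP) = 450.0 / (29 − 10) = 450.0/19.0 = 23.684 mL/cmH2O.
τ = R × C = 10.0 × 0.02368 L/cmH2O = 0.2368 s.
Fraction remaining = e^(−Te/τ) = e^(−0.47/0.2368) = 0.1374.
Trapped volume = 450.0 × 0.1374 = 61.83 mL.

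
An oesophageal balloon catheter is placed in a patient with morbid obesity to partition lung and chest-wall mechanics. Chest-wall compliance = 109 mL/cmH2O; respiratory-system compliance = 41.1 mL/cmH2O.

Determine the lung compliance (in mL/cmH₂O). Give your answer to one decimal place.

66.0

1/CL = 1/Crs − 1/Ccw.
1/CL = 1/41.1 − 1/109 = 0.01516.
CL = 65.963 mL/cmH2O.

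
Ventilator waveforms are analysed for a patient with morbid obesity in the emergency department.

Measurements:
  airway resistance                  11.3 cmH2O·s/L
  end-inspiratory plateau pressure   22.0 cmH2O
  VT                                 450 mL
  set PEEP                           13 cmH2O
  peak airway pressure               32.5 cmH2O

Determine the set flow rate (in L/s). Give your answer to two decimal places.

flow = (PIP − Pplat) / Raw = 10.5 / 11.3 = 0.9292 L/s.

0.93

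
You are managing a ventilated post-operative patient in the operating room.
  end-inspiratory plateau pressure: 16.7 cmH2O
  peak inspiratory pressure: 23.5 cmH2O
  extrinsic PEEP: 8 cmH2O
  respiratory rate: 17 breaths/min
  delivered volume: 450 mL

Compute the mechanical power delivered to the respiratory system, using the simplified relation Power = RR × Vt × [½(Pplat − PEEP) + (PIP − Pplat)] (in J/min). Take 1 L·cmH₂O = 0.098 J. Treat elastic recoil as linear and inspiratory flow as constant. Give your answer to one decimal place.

Per-breath work = Vt × [½(Pplat−PEEP) + (PIP−Pplat)] = 0.450 × [0.5×8.7 + 6.8] = 0.450 × 11.15 = 5.018 L·cmH2O.
Power = 17 × 5.018 = 85.306 L·cmH2O/min.
× 0.098 J/(L·cmH2O) → 8.36 J/min.

8.4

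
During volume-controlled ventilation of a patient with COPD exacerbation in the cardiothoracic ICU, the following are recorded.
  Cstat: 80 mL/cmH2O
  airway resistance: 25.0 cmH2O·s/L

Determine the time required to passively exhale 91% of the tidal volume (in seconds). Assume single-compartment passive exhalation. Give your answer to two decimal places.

4.82

τ = R × C = 25.0 × 80 mL/cmH2O = 25.0 × 0.080 L/cmH2O = 2.0 s.
Exhaled fraction f = 1 − e^(−t/τ) → t = −τ·ln(1 − f) = −2.0·ln(0.09) = 4.816 s.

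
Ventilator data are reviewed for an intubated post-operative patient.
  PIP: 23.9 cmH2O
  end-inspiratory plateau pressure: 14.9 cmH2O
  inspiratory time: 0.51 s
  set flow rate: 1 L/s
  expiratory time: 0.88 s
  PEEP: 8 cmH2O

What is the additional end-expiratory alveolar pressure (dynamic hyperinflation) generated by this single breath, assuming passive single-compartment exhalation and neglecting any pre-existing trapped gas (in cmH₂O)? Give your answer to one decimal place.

1.8

Vt = flow × Ti = 1 L/s × 0.51 s × 1000 mL/L = 510.0 mL.
R = (PIP − Pplat)/V̇ = (23.9 − 14.9) / 1 = 9.0/1 = 9.0 cmH2O·s/L.
C = Vt/(Pplat − PEEP) = 510.0 / (14.9 − 8) = 510.0/6.9 = 73.913 mL/cmH2O.
τ = R × C = 9.0 × 0.07391 L/cmH2O = 0.6652 s.
Fraction remaining = e^(−Te/τ) = e^(−0.88/0.6652) = 0.2664; trapped volume = 510.0 × 0.2664 = 135.86 mL.
Additional alveolar pressure from trapping ≈ V_trapped / C = 135.86 / 73.913 = 1.838 cmH2O.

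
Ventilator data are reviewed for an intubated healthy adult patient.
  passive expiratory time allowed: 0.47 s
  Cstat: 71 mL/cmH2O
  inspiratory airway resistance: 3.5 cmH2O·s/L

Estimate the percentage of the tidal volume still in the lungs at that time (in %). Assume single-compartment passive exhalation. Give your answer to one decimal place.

τ = R × C = 3.5 × 71 mL/cmH2O = 3.5 × 0.071 L/cmH2O = 0.2485 s.
Passive exhalation: V(t)/V₀ = e^(−t/τ) = e^(−0.47/0.2485) = 0.1509.
Fraction remaining = 0.1509 → 15.09%.

15.1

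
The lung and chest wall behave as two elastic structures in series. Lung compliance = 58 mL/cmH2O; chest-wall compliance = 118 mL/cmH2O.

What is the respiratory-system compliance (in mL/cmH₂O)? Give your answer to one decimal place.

38.9

Lung and chest wall are elastances in series: 1/Crs = 1/CL + 1/Ccw.
1/Crs = 1/58 + 1/118 = 0.02572.
Crs = 38.88 mL/cmH2O.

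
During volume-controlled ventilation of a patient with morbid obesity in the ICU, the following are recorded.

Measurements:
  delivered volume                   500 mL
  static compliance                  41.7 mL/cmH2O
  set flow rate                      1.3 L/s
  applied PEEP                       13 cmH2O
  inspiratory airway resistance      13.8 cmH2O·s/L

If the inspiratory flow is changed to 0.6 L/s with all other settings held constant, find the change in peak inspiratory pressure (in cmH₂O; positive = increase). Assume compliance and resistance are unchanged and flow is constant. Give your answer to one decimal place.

-9.7

PIP = Vt/C + R·V̇ + PEEP (constant-flow equation of motion).
Only the resistive term changes: ΔPIP = R × ΔV̇ = 13.8 × (0.6 − 1.3) = 13.8 × -0.7 = -9.66 cmH2O.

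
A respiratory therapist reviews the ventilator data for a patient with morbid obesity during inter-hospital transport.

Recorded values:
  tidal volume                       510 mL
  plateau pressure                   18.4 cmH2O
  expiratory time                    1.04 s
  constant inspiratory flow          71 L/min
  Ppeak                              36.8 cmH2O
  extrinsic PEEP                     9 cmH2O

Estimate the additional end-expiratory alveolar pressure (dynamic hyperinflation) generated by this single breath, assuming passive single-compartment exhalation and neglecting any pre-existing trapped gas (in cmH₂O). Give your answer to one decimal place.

2.7

Flow: 71 L/min ÷ 60 = 1.1833 L/s.
R = (PIP − Pplat)/V̇ = (36.8 − 18.4) / 1.1833 = 18.4/1.1833 = 15.55 cmH2O·s/L.
C = Vt/(Pplat − PEEP) = 510.0 / (18.4 − 9) = 510.0/9.4 = 54.255 mL/cmH2O.
τ = R × C = 15.55 × 0.05426 L/cmH2O = 0.8437 s.
Fraction remaining = e^(−Te/τ) = e^(−1.04/0.8437) = 0.2915; trapped volume = 510.0 × 0.2915 = 148.67 mL.
Additional alveolar pressure from trapping ≈ V_trapped / C = 148.67 / 54.255 = 2.74 cmH2O.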